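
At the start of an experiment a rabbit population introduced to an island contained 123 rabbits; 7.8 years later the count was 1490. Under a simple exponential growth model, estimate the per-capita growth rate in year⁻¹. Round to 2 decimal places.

0.32 per year

From N(t) = N₀·e^(rt): e^(r·7.8) = 1490/123 = 12.114.
r·7.8 = ln(12.114) = 2.4943, so r = 2.4943/7.8 = 0.31979.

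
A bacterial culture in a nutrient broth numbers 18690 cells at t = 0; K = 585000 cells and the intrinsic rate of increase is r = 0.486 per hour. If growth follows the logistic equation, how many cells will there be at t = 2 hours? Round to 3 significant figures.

A = (K − N₀)/N₀ = (585000 − 18690)/18690 = 30.3.
N(t) = K/(1 + A·e^(−rt)) = 585000/(1 + 30.3×e^(−0.486×2)).
e^(−0.972) = 0.37833; denominator = 1 + 30.3×0.37833 = 12.463.
N = 585000/12.463 = 46937.7.

46900 cells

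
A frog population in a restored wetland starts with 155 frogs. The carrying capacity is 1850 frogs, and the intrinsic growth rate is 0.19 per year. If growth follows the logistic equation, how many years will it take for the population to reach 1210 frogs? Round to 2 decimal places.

A = (K − N₀)/N₀ = (1850 − 155)/155 = 10.935.
Solve 1850/(1 + 10.935·e^(−0.19t)) = 1210: 1 + 10.935·e^(−0.19t) = 1.5289, so e^(−0.19t) = 0.0483678.
−0.19·t = ln(0.0483678) = -3.0289, so t = 3.0289/0.19 = 15.942.

15.94 years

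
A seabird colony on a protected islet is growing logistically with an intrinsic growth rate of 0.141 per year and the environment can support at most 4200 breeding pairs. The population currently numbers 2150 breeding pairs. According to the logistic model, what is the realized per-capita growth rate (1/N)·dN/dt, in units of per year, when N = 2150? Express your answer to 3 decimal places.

(1/N)·dN/dt = r(1 − N/K) = 0.141 × (1 − 2150/4200).
= 0.141 × 0.4881 = 0.068821.

0.069 per year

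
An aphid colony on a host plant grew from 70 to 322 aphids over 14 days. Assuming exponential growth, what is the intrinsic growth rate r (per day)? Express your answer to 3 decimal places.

From N(t) = N₀·e^(rt): e^(r·14) = 322/70 = 4.6.
r·14 = ln(4.6) = 1.5261, so r = 1.5261/14 = 0.109.

0.109 per day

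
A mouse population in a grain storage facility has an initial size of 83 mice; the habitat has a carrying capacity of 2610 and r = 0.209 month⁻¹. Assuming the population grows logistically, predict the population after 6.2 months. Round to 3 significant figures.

A = (K − N₀)/N₀ = (2610 − 83)/83 = 30.446.
N(t) = K/(1 + A·e^(−rt)) = 2610/(1 + 30.446×e^(−0.209×6.2)).
e^(−1.296) = 0.27368; denominator = 1 + 30.446×0.27368 = 9.3324.
N = 2610/9.3324 = 279.672.

280 mice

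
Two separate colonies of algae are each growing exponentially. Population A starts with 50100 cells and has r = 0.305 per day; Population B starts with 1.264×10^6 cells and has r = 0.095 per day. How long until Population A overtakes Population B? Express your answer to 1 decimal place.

Set 50100·e^(0.305t) = 1.264×10^6·e^(0.095t).
e^((0.305 − 0.095)t) = 1.264×10^6/50100 → e^(0.21·t) = 25.23.
0.21·t = ln(25.23) = 3.228, so t = 3.228/0.21 = 15.372.

15.4 days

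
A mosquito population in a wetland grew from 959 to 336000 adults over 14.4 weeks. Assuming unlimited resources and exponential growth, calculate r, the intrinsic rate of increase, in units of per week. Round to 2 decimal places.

0.41 per week

From N(t) = N₀·e^(rt): e^(r·14.4) = 336000/959 = 350.36.
r·14.4 = ln(350.36) = 5.859, so r = 5.859/14.4 = 0.40687.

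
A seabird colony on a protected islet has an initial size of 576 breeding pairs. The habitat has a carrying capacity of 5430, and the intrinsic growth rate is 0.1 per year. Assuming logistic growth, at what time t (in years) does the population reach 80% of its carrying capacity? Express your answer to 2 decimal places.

A = (K − N₀)/N₀ = (5430 − 576)/576 = 8.4271.
Solve 5430/(1 + 8.4271·e^(−0.1t)) = 4344: 1 + 8.4271·e^(−0.1t) = 1.25, so e^(−0.1t) = 0.0296663.
−0.1·t = ln(0.0296663) = -3.5177, so t = 3.5177/0.1 = 35.177.

35.18 years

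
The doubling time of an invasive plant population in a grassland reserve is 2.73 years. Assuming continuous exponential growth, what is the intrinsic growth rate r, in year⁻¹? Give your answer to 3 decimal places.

r = ln(2)/t_d = 0.6931/2.73 = 0.2539.

0.254 per year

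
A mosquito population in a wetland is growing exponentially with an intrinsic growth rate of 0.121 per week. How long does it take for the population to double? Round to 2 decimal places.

Doubling time t_d = ln(2)/r = 0.6931/0.121 = 5.7285.

5.73 weeks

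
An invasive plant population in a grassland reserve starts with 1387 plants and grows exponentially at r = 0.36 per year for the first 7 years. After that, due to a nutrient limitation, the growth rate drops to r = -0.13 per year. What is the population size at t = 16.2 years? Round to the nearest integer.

Phase 1: N(7) = 1387·e^(0.36×7) = 1387·e^2.52 = 17238.5.
Phase 2 runs for 16.2 − 7 = 9.2 years at r = -0.13.
N(16.2) = 17238.5·e^(-0.13×9.2) = 17238.5·e^-1.196 = 5212.94.

5213 plants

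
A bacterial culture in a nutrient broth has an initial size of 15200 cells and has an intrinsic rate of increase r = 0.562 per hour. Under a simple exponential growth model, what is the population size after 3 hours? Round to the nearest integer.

N(t) = N₀·e^(rt) = 15200 × e^(0.562×3) = 15200 × e^1.686.
e^1.686 ≈ 5.3978, so N ≈ 15200 × 5.3978 = 82047.3.

82047 cells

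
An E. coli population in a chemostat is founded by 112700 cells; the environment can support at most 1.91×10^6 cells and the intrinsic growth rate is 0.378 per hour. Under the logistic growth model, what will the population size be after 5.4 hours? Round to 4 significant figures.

A = (K − N₀)/N₀ = (1.91×10^6 − 112700)/112700 = 15.948.
N(t) = K/(1 + A·e^(−rt)) = 1.91×10^6/(1 + 15.948×e^(−0.378×5.4)).
e^(−2.041) = 0.12987; denominator = 1 + 15.948×0.12987 = 3.0712.
N = 1.91×10^6/3.0712 = 621914.

621900 cells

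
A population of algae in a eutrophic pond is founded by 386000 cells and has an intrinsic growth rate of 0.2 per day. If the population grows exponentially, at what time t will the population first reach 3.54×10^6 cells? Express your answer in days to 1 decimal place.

11.1 days

Set N₀·e^(rt) = 3.54×10^6: e^(0.2·t) = 3.54×10^6/386000 = 9.171.
0.2·t = ln(9.171) = 2.216, so t = 2.216/0.2 = 11.08.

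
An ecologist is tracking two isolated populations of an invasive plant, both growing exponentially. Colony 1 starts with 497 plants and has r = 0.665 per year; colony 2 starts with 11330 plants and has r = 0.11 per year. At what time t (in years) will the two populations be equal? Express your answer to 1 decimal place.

5.6 years

Set 497·e^(0.665t) = 11330·e^(0.11t).
e^((0.665 − 0.11)t) = 11330/497 → e^(0.555·t) = 22.797.
0.555·t = ln(22.797) = 3.1266, so t = 3.1266/0.555 = 5.6335.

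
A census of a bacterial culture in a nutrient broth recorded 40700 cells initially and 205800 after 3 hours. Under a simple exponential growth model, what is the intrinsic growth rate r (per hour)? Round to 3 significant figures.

0.540 per hour

From N(t) = N₀·e^(rt): e^(r·3) = 205800/40700 = 5.0565.
r·3 = ln(5.0565) = 1.6207, so r = 1.6207/3 = 0.54023.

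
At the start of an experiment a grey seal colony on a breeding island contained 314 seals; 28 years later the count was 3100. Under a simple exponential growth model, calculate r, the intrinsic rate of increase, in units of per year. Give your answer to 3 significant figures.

0.0818 per year

From N(t) = N₀·e^(rt): e^(r·28) = 3100/314 = 9.8726.
r·28 = ln(9.8726) = 2.2898, so r = 2.2898/28 = 0.081777.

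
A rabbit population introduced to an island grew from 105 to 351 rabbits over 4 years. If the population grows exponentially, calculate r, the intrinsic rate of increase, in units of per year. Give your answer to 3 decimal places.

0.302 per year

From N(t) = N₀·e^(rt): e^(r·4) = 351/105 = 3.3429.
r·4 = ln(3.3429) = 1.2068, so r = 1.2068/4 = 0.30171.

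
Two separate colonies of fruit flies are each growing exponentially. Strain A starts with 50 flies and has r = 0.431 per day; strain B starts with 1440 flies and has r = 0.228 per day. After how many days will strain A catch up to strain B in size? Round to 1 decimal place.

Set 50·e^(0.431t) = 1440·e^(0.228t).
e^((0.431 − 0.228)t) = 1440/50 → e^(0.203·t) = 28.8.
0.203·t = ln(28.8) = 3.3604, so t = 3.3604/0.203 = 16.554.

16.6 days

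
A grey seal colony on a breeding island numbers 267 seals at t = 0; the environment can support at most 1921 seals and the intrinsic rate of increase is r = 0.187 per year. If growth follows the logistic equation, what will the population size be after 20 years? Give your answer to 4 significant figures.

A = (K − N₀)/N₀ = (1921 − 267)/267 = 6.1948.
N(t) = K/(1 + A·e^(−rt)) = 1921/(1 + 6.1948×e^(−0.187×20)).
e^(−3.74) = 0.023754; denominator = 1 + 6.1948×0.023754 = 1.1472.
N = 1921/1.1472 = 1674.58.

1675 seals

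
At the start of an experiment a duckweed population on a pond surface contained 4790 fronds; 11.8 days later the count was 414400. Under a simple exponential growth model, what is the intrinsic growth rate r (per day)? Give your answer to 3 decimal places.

0.378 per day

From N(t) = N₀·e^(rt): e^(r·11.8) = 414400/4790 = 86.514.
r·11.8 = ln(86.514) = 4.4603, so r = 4.4603/11.8 = 0.37799.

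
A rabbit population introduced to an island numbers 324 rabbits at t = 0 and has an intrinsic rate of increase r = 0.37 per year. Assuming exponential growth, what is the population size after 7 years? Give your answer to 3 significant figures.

N(t) = N₀·e^(rt) = 324 × e^(0.37×7) = 324 × e^2.59.
e^2.59 ≈ 13.33, so N ≈ 324 × 13.33 = 4318.85.

4320 rabbits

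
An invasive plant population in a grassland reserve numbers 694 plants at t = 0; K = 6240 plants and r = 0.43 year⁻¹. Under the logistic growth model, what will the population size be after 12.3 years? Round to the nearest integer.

5998 plants

A = (K − N₀)/N₀ = (6240 − 694)/694 = 7.9914.
N(t) = K/(1 + A·e^(−rt)) = 6240/(1 + 7.9914×e^(−0.43×12.3)).
e^(−5.289) = 0.0050468; denominator = 1 + 7.9914×0.0050468 = 1.0403.
N = 6240/1.0403 = 5998.09.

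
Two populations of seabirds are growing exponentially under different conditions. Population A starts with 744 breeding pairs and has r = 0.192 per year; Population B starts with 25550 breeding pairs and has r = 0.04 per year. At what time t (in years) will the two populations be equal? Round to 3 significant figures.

23.3 years

Set 744·e^(0.192t) = 25550·e^(0.04t).
e^((0.192 − 0.04)t) = 25550/744 → e^(0.152·t) = 34.341.
0.152·t = ln(34.341) = 3.5364, so t = 3.5364/0.152 = 23.265.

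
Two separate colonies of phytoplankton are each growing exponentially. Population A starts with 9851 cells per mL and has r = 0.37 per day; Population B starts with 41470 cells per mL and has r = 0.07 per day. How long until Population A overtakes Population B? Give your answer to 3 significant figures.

4.79 days

Set 9851·e^(0.37t) = 41470·e^(0.07t).
e^((0.37 − 0.07)t) = 41470/9851 → e^(0.3·t) = 4.2097.
0.3·t = ln(4.2097) = 1.4374, so t = 1.4374/0.3 = 4.7913.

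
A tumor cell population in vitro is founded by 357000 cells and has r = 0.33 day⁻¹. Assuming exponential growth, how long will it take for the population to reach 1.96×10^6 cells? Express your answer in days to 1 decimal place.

Set N₀·e^(rt) = 1.96×10^6: e^(0.33·t) = 1.96×10^6/357000 = 5.4902.
0.33·t = ln(5.4902) = 1.703, so t = 1.703/0.33 = 5.1605.

5.2 days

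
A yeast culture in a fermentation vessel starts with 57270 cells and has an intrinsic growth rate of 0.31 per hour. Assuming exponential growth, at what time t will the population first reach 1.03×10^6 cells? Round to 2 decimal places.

9.32 hours

Set N₀·e^(rt) = 1.03×10^6: e^(0.31·t) = 1.03×10^6/57270 = 17.985.
0.31·t = ln(17.985) = 2.8895, so t = 2.8895/0.31 = 9.3211.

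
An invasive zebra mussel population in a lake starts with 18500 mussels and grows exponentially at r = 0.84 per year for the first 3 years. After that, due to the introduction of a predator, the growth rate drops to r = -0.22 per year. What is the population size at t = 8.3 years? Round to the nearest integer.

Phase 1: N(3) = 18500·e^(0.84×3) = 18500·e^2.52 = 229929.
Phase 2 runs for 8.3 − 3 = 5.3 years at r = -0.22.
N(8.3) = 229929·e^(-0.22×5.3) = 229929·e^-1.166 = 71648.4.

71648 mussels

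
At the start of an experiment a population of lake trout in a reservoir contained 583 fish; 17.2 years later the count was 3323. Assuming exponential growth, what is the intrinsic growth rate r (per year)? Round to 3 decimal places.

0.101 per year

From N(t) = N₀·e^(rt): e^(r·17.2) = 3323/583 = 5.6998.
r·17.2 = ln(5.6998) = 1.7404, so r = 1.7404/17.2 = 0.10119.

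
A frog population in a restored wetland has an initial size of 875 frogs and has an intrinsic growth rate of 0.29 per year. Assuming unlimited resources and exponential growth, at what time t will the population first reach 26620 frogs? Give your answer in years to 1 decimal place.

11.8 years

Set N₀·e^(rt) = 26620: e^(0.29·t) = 26620/875 = 30.423.
0.29·t = ln(30.423) = 3.4152, so t = 3.4152/0.29 = 11.777.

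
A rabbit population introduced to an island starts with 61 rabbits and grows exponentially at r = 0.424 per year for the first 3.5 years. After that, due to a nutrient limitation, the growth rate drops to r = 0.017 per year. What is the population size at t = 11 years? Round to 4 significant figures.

305.6 rabbits

Phase 1: N(3.5) = 61·e^(0.424×3.5) = 61·e^1.484 = 269.044.
Phase 2 runs for 11 − 3.5 = 7.5 years at r = 0.017.
N(11) = 269.044·e^(0.017×7.5) = 269.044·e^0.1275 = 305.63.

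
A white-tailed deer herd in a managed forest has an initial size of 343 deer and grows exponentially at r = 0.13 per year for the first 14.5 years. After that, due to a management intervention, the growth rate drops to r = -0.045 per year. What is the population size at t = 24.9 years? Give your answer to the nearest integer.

1415 deer

Phase 1: N(14.5) = 343·e^(0.13×14.5) = 343·e^1.885 = 2259.12.
Phase 2 runs for 24.9 − 14.5 = 10.4 years at r = -0.045.
N(24.9) = 2259.12·e^(-0.045×10.4) = 2259.12·e^-0.468 = 1414.78.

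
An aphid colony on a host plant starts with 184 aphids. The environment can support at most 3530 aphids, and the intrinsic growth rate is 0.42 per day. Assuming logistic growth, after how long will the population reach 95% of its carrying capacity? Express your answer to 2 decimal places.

13.92 days

A = (K − N₀)/N₀ = (3530 − 184)/184 = 18.185.
Solve 3530/(1 + 18.185·e^(−0.42t)) = 3353.5: 1 + 18.185·e^(−0.42t) = 1.0526, so e^(−0.42t) = 0.00289426.
−0.42·t = ln(0.00289426) = -5.845, so t = 5.845/0.42 = 13.917.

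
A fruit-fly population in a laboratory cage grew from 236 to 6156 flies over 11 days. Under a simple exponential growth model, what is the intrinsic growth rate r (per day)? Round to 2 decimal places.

0.30 per day

From N(t) = N₀·e^(rt): e^(r·11) = 6156/236 = 26.085.
r·11 = ln(26.085) = 3.2614, so r = 3.2614/11 = 0.29649.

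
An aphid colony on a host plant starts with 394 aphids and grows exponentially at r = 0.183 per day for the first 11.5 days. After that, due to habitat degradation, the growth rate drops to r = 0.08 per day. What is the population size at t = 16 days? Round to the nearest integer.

4632 aphids

Phase 1: N(11.5) = 394·e^(0.183×11.5) = 394·e^2.104 = 3231.98.
Phase 2 runs for 16 − 11.5 = 4.5 days at r = 0.08.
N(16) = 3231.98·e^(0.08×4.5) = 3231.98·e^0.36 = 4632.5.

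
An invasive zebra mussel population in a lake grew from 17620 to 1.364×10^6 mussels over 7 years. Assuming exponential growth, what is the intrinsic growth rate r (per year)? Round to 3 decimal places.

0.621 per year

From N(t) = N₀·e^(rt): e^(r·7) = 1.364×10^6/17620 = 77.412.
r·7 = ln(77.412) = 4.3491, so r = 4.3491/7 = 0.62131.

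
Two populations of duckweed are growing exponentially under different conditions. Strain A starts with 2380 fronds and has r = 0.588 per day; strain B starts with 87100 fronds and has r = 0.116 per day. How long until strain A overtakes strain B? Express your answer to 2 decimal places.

Set 2380·e^(0.588t) = 87100·e^(0.116t).
e^((0.588 − 0.116)t) = 87100/2380 → e^(0.472·t) = 36.597.
0.472·t = ln(36.597) = 3.6, so t = 3.6/0.472 = 7.627.

7.63 days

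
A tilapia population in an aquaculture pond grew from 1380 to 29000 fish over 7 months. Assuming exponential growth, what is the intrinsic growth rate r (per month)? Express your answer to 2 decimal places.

0.44 per month

From N(t) = N₀·e^(rt): e^(r·7) = 29000/1380 = 21.014.
r·7 = ln(21.014) = 3.0452, so r = 3.0452/7 = 0.43503.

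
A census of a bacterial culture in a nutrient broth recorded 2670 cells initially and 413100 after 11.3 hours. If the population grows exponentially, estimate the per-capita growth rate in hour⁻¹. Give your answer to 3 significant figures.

0.446 per hour

From N(t) = N₀·e^(rt): e^(r·11.3) = 413100/2670 = 154.72.
r·11.3 = ln(154.72) = 5.0416, so r = 5.0416/11.3 = 0.44616.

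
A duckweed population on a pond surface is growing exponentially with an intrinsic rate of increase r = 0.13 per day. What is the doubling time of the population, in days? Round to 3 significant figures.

5.33 days

Doubling time t_d = ln(2)/r = 0.6931/0.13 = 5.3319.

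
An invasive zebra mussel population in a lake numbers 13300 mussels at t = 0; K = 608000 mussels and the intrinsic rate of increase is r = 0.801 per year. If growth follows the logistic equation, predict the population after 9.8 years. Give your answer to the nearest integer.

A = (K − N₀)/N₀ = (608000 − 13300)/13300 = 44.714.
N(t) = K/(1 + A·e^(−rt)) = 608000/(1 + 44.714×e^(−0.801×9.8)).
e^(−7.85) = 0.00038983; denominator = 1 + 44.714×0.00038983 = 1.0174.
N = 608000/1.0174 = 597584.

597584 mussels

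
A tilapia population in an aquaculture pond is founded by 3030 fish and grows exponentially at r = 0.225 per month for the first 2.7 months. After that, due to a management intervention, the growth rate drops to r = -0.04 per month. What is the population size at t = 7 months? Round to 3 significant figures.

4680 fish

Phase 1: N(2.7) = 3030·e^(0.225×2.7) = 3030·e^0.6075 = 5562.58.
Phase 2 runs for 7 − 2.7 = 4.3 months at r = -0.04.
N(7) = 5562.58·e^(-0.04×4.3) = 5562.58·e^-0.172 = 4683.58.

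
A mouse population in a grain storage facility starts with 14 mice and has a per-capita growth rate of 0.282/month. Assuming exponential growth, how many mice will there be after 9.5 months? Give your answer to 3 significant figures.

204 mice

N(t) = N₀·e^(rt) = 14 × e^(0.282×9.5) = 14 × e^2.679.
e^2.679 ≈ 14.571, so N ≈ 14 × 14.571 = 203.987.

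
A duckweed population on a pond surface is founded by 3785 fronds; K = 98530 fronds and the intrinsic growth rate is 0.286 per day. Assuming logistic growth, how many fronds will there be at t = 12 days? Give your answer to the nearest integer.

54464 fronds

A = (K − N₀)/N₀ = (98530 − 3785)/3785 = 25.032.
N(t) = K/(1 + A·e^(−rt)) = 98530/(1 + 25.032×e^(−0.286×12)).
e^(−3.432) = 0.032322; denominator = 1 + 25.032×0.032322 = 1.8091.
N = 98530/1.8091 = 54464.1.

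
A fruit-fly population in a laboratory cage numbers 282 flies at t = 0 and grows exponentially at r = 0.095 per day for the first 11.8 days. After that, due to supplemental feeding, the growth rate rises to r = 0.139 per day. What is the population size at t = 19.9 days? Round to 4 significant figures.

Phase 1: N(11.8) = 282·e^(0.095×11.8) = 282·e^1.121 = 865.154.
Phase 2 runs for 19.9 − 11.8 = 8.1 days at r = 0.139.
N(19.9) = 865.154·e^(0.139×8.1) = 865.154·e^1.126 = 2667.26.

2667 flies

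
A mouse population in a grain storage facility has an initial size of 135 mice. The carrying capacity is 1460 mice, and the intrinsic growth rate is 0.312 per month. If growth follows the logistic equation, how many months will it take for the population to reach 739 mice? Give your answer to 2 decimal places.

7.40 months

A = (K − N₀)/N₀ = (1460 − 135)/135 = 9.8148.
Solve 1460/(1 + 9.8148·e^(−0.312t)) = 739: 1 + 9.8148·e^(−0.312t) = 1.9756, so e^(−0.312t) = 0.0994051.
−0.312·t = ln(0.0994051) = -2.3086, so t = 2.3086/0.312 = 7.3992.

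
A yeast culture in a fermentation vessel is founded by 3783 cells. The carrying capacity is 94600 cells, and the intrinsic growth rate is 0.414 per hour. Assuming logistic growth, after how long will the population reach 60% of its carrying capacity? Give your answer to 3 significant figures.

8.66 hours

A = (K − N₀)/N₀ = (94600 − 3783)/3783 = 24.007.
Solve 94600/(1 + 24.007·e^(−0.414t)) = 56760: 1 + 24.007·e^(−0.414t) = 1.6667, so e^(−0.414t) = 0.0277701.
−0.414·t = ln(0.0277701) = -3.5838, so t = 3.5838/0.414 = 8.6565.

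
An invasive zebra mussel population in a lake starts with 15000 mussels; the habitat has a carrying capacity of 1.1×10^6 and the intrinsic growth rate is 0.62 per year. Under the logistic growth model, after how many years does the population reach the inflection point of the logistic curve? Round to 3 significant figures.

Logistic growth is fastest at N = K/2 = 550000.
A = (K − N₀)/N₀ = 72.333. Set K/(1 + A·e^(−rt)) = K/2 → A·e^(−rt) = 1.
e^(−0.62t) = 1/72.333 = 0.0138249, so t = ln(72.333)/0.62 = 4.2813/0.62 = 6.9053.

6.91 years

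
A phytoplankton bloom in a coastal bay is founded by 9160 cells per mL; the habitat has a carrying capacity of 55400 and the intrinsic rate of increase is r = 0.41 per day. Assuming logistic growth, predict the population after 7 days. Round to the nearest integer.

A = (K − N₀)/N₀ = (55400 − 9160)/9160 = 5.048.
N(t) = K/(1 + A·e^(−rt)) = 55400/(1 + 5.048×e^(−0.41×7)).
e^(−2.87) = 0.056699; denominator = 1 + 5.048×0.056699 = 1.2862.
N = 55400/1.2862 = 43072.

43072 cells per mL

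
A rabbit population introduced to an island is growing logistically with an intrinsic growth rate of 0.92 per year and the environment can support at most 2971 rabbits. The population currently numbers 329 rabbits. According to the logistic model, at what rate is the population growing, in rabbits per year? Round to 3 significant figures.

269 rabbits per year

dN/dt = rN(1 − N/K) = 0.92 × 329 × (1 − 329/2971).
1 − 329/2971 = 0.88926; dN/dt = 0.92 × 329 × 0.88926 = 269.16.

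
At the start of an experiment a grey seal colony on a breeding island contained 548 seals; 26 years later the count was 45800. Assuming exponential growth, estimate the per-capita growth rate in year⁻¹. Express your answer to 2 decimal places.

0.17 per year

From N(t) = N₀·e^(rt): e^(r·26) = 45800/548 = 83.577.
r·26 = ln(83.577) = 4.4258, so r = 4.4258/26 = 0.17022.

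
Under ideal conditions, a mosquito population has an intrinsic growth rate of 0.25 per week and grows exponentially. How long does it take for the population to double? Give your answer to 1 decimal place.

Doubling time t_d = ln(2)/r = 0.6931/0.25 = 2.7726.

2.8 weeks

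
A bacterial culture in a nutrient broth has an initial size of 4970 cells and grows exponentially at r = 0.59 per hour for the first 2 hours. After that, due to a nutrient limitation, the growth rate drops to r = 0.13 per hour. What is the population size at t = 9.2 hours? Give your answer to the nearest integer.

Phase 1: N(2) = 4970·e^(0.59×2) = 4970·e^1.18 = 16174.2.
Phase 2 runs for 9.2 − 2 = 7.2 hours at r = 0.13.
N(9.2) = 16174.2·e^(0.13×7.2) = 16174.2·e^0.936 = 41240.5.

41240 cells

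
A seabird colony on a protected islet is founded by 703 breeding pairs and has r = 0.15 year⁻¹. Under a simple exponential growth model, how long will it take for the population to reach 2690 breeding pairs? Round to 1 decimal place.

8.9 years

Set N₀·e^(rt) = 2690: e^(0.15·t) = 2690/703 = 3.8265.
0.15·t = ln(3.8265) = 1.3419, so t = 1.3419/0.15 = 8.9463.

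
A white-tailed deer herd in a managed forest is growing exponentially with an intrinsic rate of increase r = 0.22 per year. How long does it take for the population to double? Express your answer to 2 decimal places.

Doubling time t_d = ln(2)/r = 0.6931/0.22 = 3.1507.

3.15 years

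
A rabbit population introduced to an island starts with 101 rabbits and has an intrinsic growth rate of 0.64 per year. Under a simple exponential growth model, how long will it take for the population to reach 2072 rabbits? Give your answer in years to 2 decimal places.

4.72 years

Set N₀·e^(rt) = 2072: e^(0.64·t) = 2072/101 = 20.515.
0.64·t = ln(20.515) = 3.0211, so t = 3.0211/0.64 = 4.7205.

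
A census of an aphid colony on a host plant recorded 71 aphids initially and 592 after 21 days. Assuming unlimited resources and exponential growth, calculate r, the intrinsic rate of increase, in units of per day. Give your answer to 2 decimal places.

From N(t) = N₀·e^(rt): e^(r·21) = 592/71 = 8.338.
r·21 = ln(8.338) = 2.1208, so r = 2.1208/21 = 0.10099.

0.10 per day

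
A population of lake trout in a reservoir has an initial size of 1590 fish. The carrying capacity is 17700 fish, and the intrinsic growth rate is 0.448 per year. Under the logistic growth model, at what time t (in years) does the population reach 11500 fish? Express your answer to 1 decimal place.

6.5 years

A = (K − N₀)/N₀ = (17700 − 1590)/1590 = 10.132.
Solve 17700/(1 + 10.132·e^(−0.448t)) = 11500: 1 + 10.132·e^(−0.448t) = 1.5391, so e^(−0.448t) = 0.0532103.
−0.448·t = ln(0.0532103) = -2.9335, so t = 2.9335/0.448 = 6.548.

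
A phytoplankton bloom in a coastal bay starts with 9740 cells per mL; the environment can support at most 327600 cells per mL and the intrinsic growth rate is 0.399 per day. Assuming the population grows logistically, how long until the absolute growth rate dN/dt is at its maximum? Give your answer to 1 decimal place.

8.7 days

Logistic growth is fastest at N = K/2 = 163800.
A = (K − N₀)/N₀ = 32.634. Set K/(1 + A·e^(−rt)) = K/2 → A·e^(−rt) = 1.
e^(−0.399t) = 1/32.634 = 0.0306424, so t = ln(32.634)/0.399 = 3.4854/0.399 = 8.7353.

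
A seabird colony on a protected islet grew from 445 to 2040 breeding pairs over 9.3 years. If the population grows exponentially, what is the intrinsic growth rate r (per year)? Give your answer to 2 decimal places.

0.16 per year

From N(t) = N₀·e^(rt): e^(r·9.3) = 2040/445 = 4.5843.
r·9.3 = ln(4.5843) = 1.5226, so r = 1.5226/9.3 = 0.16372.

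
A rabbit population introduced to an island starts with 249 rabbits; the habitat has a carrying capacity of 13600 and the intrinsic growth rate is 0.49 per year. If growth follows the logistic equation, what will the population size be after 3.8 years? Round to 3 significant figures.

1460 rabbits

A = (K − N₀)/N₀ = (13600 − 249)/249 = 53.618.
N(t) = K/(1 + A·e^(−rt)) = 13600/(1 + 53.618×e^(−0.49×3.8)).
e^(−1.862) = 0.15536; denominator = 1 + 53.618×0.15536 = 9.3303.
N = 13600/9.3303 = 1457.62.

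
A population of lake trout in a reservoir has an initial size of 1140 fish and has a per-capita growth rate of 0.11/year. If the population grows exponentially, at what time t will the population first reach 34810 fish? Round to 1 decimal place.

Set N₀·e^(rt) = 34810: e^(0.11·t) = 34810/1140 = 30.535.
0.11·t = ln(30.535) = 3.4189, so t = 3.4189/0.11 = 31.081.

31.1 years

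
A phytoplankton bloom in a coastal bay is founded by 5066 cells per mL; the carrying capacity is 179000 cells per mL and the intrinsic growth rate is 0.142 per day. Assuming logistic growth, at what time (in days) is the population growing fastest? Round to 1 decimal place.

Logistic growth is fastest at N = K/2 = 89500.
A = (K − N₀)/N₀ = 34.334. Set K/(1 + A·e^(−rt)) = K/2 → A·e^(−rt) = 1.
e^(−0.142t) = 1/34.334 = 0.029126, so t = ln(34.334)/0.142 = 3.5361/0.142 = 24.902.

24.9 days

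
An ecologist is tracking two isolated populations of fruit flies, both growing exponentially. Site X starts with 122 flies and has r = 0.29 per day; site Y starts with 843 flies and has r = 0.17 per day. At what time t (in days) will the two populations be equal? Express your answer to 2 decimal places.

Set 122·e^(0.29t) = 843·e^(0.17t).
e^((0.29 − 0.17)t) = 843/122 → e^(0.12·t) = 6.9098.
0.12·t = ln(6.9098) = 1.9329, so t = 1.9329/0.12 = 16.108.

16.11 days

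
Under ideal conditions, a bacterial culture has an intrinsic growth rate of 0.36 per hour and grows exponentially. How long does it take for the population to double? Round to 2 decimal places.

1.93 hours

Doubling time t_d = ln(2)/r = 0.6931/0.36 = 1.9254.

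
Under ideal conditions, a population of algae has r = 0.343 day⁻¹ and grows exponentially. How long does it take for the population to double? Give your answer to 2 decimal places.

Doubling time t_d = ln(2)/r = 0.6931/0.343 = 2.0208.

2.02 days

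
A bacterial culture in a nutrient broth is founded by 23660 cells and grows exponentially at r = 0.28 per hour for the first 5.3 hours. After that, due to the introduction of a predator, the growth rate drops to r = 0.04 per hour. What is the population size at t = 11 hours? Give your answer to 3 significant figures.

Phase 1: N(5.3) = 23660·e^(0.28×5.3) = 23660·e^1.484 = 104354.
Phase 2 runs for 11 − 5.3 = 5.7 hours at r = 0.04.
N(11) = 104354·e^(0.04×5.7) = 104354·e^0.228 = 131077.

131000 cells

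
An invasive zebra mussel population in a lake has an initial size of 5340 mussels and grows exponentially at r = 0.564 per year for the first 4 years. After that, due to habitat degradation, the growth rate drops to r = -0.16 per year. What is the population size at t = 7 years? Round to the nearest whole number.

Phase 1: N(4) = 5340·e^(0.564×4) = 5340·e^2.256 = 50969.4.
Phase 2 runs for 7 − 4 = 3 years at r = -0.16.
N(7) = 50969.4·e^(-0.16×3) = 50969.4·e^-0.48 = 31539.

31539 mussels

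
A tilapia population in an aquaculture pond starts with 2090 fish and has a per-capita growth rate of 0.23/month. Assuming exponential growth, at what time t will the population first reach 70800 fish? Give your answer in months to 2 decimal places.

Set N₀·e^(rt) = 70800: e^(0.23·t) = 70800/2090 = 33.876.
0.23·t = ln(33.876) = 3.5227, so t = 3.5227/0.23 = 15.316.

15.32 months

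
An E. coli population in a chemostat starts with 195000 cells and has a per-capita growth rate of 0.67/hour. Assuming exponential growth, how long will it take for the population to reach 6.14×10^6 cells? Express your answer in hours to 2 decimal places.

Set N₀·e^(rt) = 6.14×10^6: e^(0.67·t) = 6.14×10^6/195000 = 31.487.
0.67·t = ln(31.487) = 3.4496, so t = 3.4496/0.67 = 5.1486.

5.15 hours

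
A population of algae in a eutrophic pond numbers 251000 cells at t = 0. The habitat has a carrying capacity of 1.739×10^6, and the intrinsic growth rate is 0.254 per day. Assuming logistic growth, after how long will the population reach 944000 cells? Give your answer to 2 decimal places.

A = (K − N₀)/N₀ = (1.739×10^6 − 251000)/251000 = 5.9283.
Solve 1.739×10^6/(1 + 5.9283·e^(−0.254t)) = 944000: 1 + 5.9283·e^(−0.254t) = 1.8422, so e^(−0.254t) = 0.142058.
−0.254·t = ln(0.142058) = -1.9515, so t = 1.9515/0.254 = 7.6831.

7.68 days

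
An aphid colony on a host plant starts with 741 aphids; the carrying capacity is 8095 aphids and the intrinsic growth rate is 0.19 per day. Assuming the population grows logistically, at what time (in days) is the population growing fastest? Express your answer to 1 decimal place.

12.1 days

Logistic growth is fastest at N = K/2 = 4047.5.
A = (K − N₀)/N₀ = 9.9244. Set K/(1 + A·e^(−rt)) = K/2 → A·e^(−rt) = 1.
e^(−0.19t) = 1/9.9244 = 0.100761, so t = ln(9.9244)/0.19 = 2.295/0.19 = 12.079.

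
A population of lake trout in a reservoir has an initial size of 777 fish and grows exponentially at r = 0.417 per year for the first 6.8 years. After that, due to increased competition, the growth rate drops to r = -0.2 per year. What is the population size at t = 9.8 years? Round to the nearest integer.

Phase 1: N(6.8) = 777·e^(0.417×6.8) = 777·e^2.836 = 13240.6.
Phase 2 runs for 9.8 − 6.8 = 3 years at r = -0.2.
N(9.8) = 13240.6·e^(-0.2×3) = 13240.6·e^-0.6 = 7266.58.

7267 fish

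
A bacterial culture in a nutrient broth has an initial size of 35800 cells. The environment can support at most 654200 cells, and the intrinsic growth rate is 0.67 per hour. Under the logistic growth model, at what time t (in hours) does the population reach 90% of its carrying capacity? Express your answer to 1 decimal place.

7.5 hours

A = (K − N₀)/N₀ = (654200 − 35800)/35800 = 17.274.
Solve 654200/(1 + 17.274·e^(−0.67t)) = 588780: 1 + 17.274·e^(−0.67t) = 1.1111, so e^(−0.67t) = 0.00643237.
−0.67·t = ln(0.00643237) = -5.0464, so t = 5.0464/0.67 = 7.532.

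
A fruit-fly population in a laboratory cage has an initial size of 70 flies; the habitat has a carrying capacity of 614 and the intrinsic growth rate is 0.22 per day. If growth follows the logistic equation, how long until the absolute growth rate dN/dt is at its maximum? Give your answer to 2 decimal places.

Logistic growth is fastest at N = K/2 = 307.
A = (K − N₀)/N₀ = 7.7714. Set K/(1 + A·e^(−rt)) = K/2 → A·e^(−rt) = 1.
e^(−0.22t) = 1/7.7714 = 0.128676, so t = ln(7.7714)/0.22 = 2.0505/0.22 = 9.3202.

9.32 days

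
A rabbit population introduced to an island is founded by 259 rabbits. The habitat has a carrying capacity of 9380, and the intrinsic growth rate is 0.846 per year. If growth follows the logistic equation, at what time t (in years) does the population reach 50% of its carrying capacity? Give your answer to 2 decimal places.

4.21 years

A = (K − N₀)/N₀ = (9380 − 259)/259 = 35.216.
Solve 9380/(1 + 35.216·e^(−0.846t)) = 4690: 1 + 35.216·e^(−0.846t) = 2, so e^(−0.846t) = 0.028396.
−0.846·t = ln(0.028396) = -3.5615, so t = 3.5615/0.846 = 4.2098.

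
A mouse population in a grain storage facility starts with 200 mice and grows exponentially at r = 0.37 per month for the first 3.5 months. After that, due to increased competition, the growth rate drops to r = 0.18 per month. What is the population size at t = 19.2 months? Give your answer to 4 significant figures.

Phase 1: N(3.5) = 200·e^(0.37×3.5) = 200·e^1.295 = 730.199.
Phase 2 runs for 19.2 − 3.5 = 15.7 months at r = 0.18.
N(19.2) = 730.199·e^(0.18×15.7) = 730.199·e^2.826 = 12324.2.

12320 mice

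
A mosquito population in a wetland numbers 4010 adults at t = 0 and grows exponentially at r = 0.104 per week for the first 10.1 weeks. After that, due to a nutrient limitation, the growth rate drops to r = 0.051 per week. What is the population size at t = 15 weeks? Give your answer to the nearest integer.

14718 adults

Phase 1: N(10.1) = 4010·e^(0.104×10.1) = 4010·e^1.05 = 11463.8.
Phase 2 runs for 15 − 10.1 = 4.9 weeks at r = 0.051.
N(15) = 11463.8·e^(0.051×4.9) = 11463.8·e^0.2499 = 14718.3.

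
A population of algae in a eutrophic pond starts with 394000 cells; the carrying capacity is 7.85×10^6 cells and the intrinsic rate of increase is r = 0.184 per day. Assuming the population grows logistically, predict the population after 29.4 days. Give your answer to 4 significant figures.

A = (K − N₀)/N₀ = (7.85×10^6 − 394000)/394000 = 18.924.
N(t) = K/(1 + A·e^(−rt)) = 7.85×10^6/(1 + 18.924×e^(−0.184×29.4)).
e^(−5.41) = 0.0044734; denominator = 1 + 18.924×0.0044734 = 1.0847.
N = 7.85×10^6/1.0847 = 7.237327×10^6.

7237000 cells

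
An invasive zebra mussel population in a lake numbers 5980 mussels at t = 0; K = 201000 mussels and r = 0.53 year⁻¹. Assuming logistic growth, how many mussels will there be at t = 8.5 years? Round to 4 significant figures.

147700 mussels

A = (K − N₀)/N₀ = (201000 − 5980)/5980 = 32.612.
N(t) = K/(1 + A·e^(−rt)) = 201000/(1 + 32.612×e^(−0.53×8.5)).
e^(−4.505) = 0.011054; denominator = 1 + 32.612×0.011054 = 1.3605.
N = 201000/1.3605 = 147742.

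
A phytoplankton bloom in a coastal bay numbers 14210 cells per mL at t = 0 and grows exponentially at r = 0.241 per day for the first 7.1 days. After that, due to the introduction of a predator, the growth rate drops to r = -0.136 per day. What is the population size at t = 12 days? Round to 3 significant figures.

40400 cells per mL

Phase 1: N(7.1) = 14210·e^(0.241×7.1) = 14210·e^1.711 = 78653.
Phase 2 runs for 12 − 7.1 = 4.9 days at r = -0.136.
N(12) = 78653·e^(-0.136×4.9) = 78653·e^-0.6664 = 40392.6.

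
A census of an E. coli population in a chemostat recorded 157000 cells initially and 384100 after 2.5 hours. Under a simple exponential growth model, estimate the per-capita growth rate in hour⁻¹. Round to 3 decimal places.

0.358 per hour

From N(t) = N₀·e^(rt): e^(r·2.5) = 384100/157000 = 2.4465.
r·2.5 = ln(2.4465) = 0.89466, so r = 0.89466/2.5 = 0.35786.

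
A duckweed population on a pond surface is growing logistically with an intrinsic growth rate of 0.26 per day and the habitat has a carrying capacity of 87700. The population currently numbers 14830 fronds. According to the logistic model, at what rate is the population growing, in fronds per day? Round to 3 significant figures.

3200 fronds per day

dN/dt = rN(1 − N/K) = 0.26 × 14830 × (1 − 14830/87700).
1 − 14830/87700 = 0.8309; dN/dt = 0.26 × 14830 × 0.8309 = 3203.8.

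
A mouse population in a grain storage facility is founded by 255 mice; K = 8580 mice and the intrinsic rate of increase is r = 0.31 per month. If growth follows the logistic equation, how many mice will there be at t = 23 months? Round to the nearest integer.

8361 mice

A = (K − N₀)/N₀ = (8580 − 255)/255 = 32.647.
N(t) = K/(1 + A·e^(−rt)) = 8580/(1 + 32.647×e^(−0.31×23)).
e^(−7.13) = 0.00080072; denominator = 1 + 32.647×0.00080072 = 1.0261.
N = 8580/1.0261 = 8361.42.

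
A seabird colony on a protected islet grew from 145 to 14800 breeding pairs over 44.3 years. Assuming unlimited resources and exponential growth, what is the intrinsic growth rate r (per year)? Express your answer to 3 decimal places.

From N(t) = N₀·e^(rt): e^(r·44.3) = 14800/145 = 102.07.
r·44.3 = ln(102.07) = 4.6256, so r = 4.6256/44.3 = 0.10442.

0.104 per year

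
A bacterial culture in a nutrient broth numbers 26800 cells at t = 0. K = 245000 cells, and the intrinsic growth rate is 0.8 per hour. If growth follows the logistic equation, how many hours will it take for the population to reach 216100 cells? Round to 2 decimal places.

5.14 hours

A = (K − N₀)/N₀ = (245000 − 26800)/26800 = 8.1418.
Solve 245000/(1 + 8.1418·e^(−0.8t)) = 216100: 1 + 8.1418·e^(−0.8t) = 1.1337, so e^(−0.8t) = 0.0164257.
−0.8·t = ln(0.0164257) = -4.1089, so t = 4.1089/0.8 = 5.1361.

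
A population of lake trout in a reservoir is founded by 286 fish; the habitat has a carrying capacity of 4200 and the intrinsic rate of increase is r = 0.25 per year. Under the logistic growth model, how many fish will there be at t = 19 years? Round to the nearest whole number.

3755 fish

A = (K − N₀)/N₀ = (4200 − 286)/286 = 13.685.
N(t) = K/(1 + A·e^(−rt)) = 4200/(1 + 13.685×e^(−0.25×19)).
e^(−4.75) = 0.0086517; denominator = 1 + 13.685×0.0086517 = 1.1184.
N = 4200/1.1184 = 3755.36.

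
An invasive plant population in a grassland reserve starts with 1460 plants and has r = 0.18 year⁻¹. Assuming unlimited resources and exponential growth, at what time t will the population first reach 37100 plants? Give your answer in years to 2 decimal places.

Set N₀·e^(rt) = 37100: e^(0.18·t) = 37100/1460 = 25.411.
0.18·t = ln(25.411) = 3.2352, so t = 3.2352/0.18 = 17.973.

17.97 years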